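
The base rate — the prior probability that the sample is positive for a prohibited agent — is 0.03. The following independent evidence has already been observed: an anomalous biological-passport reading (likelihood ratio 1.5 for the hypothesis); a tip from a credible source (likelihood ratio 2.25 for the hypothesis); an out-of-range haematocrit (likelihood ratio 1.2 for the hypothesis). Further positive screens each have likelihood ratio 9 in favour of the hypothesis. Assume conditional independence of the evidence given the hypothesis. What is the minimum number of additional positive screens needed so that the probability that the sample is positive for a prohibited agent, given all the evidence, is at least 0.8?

Prior odds = 0.03/0.97 = 3/97.
Combined Bayes factor of the evidence already in hand = 1.5 × 2.25 × 1.2 = 4.05.
Odds after that evidence = (3/97) × 4.05 = 243/1940.
Target odds = 0.8/0.2 = 4.
Need 9ⁿ ≥ 4 ÷ (243/1940) = 7760/243.
9¹ = 9 falls short of 7760/243 but 9² = 81 reaches it, so n = 2.

2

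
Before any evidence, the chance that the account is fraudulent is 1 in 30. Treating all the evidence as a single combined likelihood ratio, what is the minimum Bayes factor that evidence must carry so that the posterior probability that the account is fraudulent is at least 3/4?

87

Prior odds = (1/30)/(29/30) = 1/29.
Target odds = 0.75/0.25 = 3.
Required Bayes factor = 3 ÷ (1/29) = 87.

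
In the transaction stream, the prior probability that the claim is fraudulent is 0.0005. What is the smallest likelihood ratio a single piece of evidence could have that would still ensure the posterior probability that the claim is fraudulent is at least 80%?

Prior odds = 0.0005/0.9995 = 1/1999.
Target odds = 0.8/0.2 = 4.
Required Bayes factor = 4 ÷ (1/1999) = 7996.

7996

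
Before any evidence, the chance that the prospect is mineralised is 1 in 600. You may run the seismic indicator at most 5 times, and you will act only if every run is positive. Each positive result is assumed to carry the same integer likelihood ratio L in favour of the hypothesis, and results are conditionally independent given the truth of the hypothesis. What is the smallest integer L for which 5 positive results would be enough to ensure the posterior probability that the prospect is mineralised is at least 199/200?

11

Prior odds = (1/600)/(599/600) = 1/599.
Target odds = 0.995/0.005 = 199.
Need L⁵ ≥ 199 ÷ (1/599) = 119201.
10⁵ = 100000 < 119201 ≤ 161051 = 11⁵, so L = 11.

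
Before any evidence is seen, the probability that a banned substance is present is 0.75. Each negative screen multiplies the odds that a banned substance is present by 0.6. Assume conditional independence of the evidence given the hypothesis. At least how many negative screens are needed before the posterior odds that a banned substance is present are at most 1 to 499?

Prior odds: 0.75 ÷ 0.25 = 3.
Likelihood ratio per negative screen = 0.6.
Target odds = 1/499.
Need 3 × 0.6ⁿ ≤ 1/499, i.e. 0.6ⁿ ≤ 1/1497.
0.6¹⁴ ≈0.000783642 is still above 1/1497 but 0.6¹⁵ ≈0.000470185 is at or below it, so n = 15.

15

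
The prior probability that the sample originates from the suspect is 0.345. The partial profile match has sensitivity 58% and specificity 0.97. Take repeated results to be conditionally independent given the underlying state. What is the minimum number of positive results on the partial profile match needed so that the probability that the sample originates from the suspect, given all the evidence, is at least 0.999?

Prior odds = 0.345/0.655 = 69/131.
False-positive rate = 1 − 0.97 = 0.03; likelihood ratio of a positive = 0.58/0.03 = 58/3.
Target posterior odds = 0.999/0.001 = 999.
Need (69/131) × (58/3)ⁿ ≥ 999, i.e. (58/3)ⁿ ≥ 43623/23.
(58/3)² = 3364/9 falls short of 43623/23 but (58/3)³ = 195112/27 reaches it, so n = 3.

3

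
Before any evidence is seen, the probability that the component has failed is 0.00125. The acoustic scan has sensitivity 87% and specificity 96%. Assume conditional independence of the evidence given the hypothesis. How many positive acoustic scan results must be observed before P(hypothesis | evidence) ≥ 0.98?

4

Prior odds: 0.00125 ÷ 0.99875 = 1/799.
False-positive rate = 1 − 0.96 = 0.04; likelihood ratio of a positive = 0.87/0.04 = 21.75.
Target posterior odds = 0.98/0.02 = 49.
Require 21.75ⁿ ≥ 49 ÷ (1/799) = 39151.
21.75³ = 658503/64 falls short of 39151 but 21.75⁴ = 57289761/256 reaches it, so n = 4.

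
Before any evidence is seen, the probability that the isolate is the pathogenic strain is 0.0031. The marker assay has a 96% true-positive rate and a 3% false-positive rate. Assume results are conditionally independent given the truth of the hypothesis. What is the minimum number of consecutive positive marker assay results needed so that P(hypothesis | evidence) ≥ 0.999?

Prior odds = 0.0031/0.9969 = 31/9969.
Likelihood ratio of a positive result = 0.96/0.03 = 32.
Target odds: 0.999 ÷ 0.001 = 999.
Require 32ⁿ ≥ 999 ÷ (31/9969) = 9959031/31.
32³ = 32768 falls short of 9959031/31 but 32⁴ = 1048576 reaches it, so n = 4.

4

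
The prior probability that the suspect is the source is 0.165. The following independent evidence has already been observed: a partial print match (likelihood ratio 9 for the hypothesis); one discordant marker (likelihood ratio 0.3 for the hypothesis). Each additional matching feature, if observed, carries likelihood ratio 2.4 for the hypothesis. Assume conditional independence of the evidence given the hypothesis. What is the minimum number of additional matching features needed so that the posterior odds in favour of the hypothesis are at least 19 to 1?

Prior odds = 0.165/0.835 = 33/167.
Combined Bayes factor of the evidence already in hand = 9 × 0.3 = 2.7.
Odds after that evidence = (33/167) × 2.7 = 891/1670.
Target odds = 19.
Need 2.4ⁿ ≥ 19 ÷ (891/1670) = 31730/891.
2.4⁴ = 33.1776 falls short of 31730/891 but 2.4⁵ = 79.62624 reaches it, so n = 5.

5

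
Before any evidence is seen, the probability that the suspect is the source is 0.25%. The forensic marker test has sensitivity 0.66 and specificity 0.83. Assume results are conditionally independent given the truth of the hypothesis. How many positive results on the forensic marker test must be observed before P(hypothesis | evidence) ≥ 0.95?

Prior odds = 0.0025/0.9975 = 1/399.
False-positive rate = 1 − 0.83 = 0.17; likelihood ratio of a positive = 0.66/0.17 = 66/17.
Target posterior odds = 0.95/0.05 = 19.
Need (1/399) × (66/17)ⁿ ≥ 19, i.e. (66/17)ⁿ ≥ 7581.
(66/17)⁶ ≈3424.29 falls short of 7581 but (66/17)⁷ ≈13294.3 reaches it, so n = 7.

7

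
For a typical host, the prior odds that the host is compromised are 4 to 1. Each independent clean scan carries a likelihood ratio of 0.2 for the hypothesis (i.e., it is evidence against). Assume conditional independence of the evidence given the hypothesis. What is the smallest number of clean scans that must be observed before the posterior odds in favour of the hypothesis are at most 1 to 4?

2

Prior odds = 4.
Likelihood ratio per clean scan = 0.2.
Target odds = 0.25.
Require 0.2ⁿ ≤ 0.25 ÷ 4 = 0.0625.
0.2¹ = 0.2 is still above 0.0625 but 0.2² = 0.04 is at or below it, so n = 2.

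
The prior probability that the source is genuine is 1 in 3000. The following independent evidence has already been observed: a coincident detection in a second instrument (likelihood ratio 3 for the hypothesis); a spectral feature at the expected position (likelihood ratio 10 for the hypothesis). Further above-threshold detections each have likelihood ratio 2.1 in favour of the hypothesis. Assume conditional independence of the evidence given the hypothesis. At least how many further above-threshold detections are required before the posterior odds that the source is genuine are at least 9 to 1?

Prior odds = (1/3000)/(2999/3000) = 1/2999.
Combined Bayes factor of the evidence already in hand = 3 × 10 = 30.
Odds after that evidence = (1/2999) × 30 = 30/2999.
Target odds = 9.
Need 2.1ⁿ ≥ 9 ÷ (30/2999) = 899.7.
2.1⁹ ≈794.28 falls short of 899.7 but 2.1¹⁰ ≈1667.99 reaches it, so n = 10.

10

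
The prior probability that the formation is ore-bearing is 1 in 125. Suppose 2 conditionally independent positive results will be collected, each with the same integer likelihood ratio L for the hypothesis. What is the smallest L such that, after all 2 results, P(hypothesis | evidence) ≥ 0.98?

78

Prior odds = 0.008/0.992 = 1/124.
Target odds = 0.98/0.02 = 49.
Need L² ≥ 49 ÷ (1/124) = 6076.
77² = 5929 < 6076 ≤ 6084 = 78², so L = 78.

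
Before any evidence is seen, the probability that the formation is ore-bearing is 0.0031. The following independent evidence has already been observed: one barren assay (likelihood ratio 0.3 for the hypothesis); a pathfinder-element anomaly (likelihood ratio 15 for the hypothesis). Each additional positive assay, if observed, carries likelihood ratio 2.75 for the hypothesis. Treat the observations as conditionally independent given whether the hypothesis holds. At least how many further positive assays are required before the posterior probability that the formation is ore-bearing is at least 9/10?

Prior odds = 0.0031/0.9969 = 31/9969.
Combined Bayes factor of the evidence already in hand = 0.3 × 15 = 4.5.
Odds after that evidence = (31/9969) × 4.5 = 93/6646.
Target odds = 0.9/0.1 = 9.
Need 2.75ⁿ ≥ 9 ÷ (93/6646) = 19938/31.
2.75⁶ = 1771561/4096 falls short of 19938/31 but 2.75⁷ = 19487171/16384 reaches it, so n = 7.

7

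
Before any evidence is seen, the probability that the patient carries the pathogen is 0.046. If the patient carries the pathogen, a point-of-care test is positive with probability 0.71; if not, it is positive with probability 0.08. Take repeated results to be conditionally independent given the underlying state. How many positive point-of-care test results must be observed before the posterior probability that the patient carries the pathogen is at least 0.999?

Prior odds: 0.046 ÷ 0.954 = 23/477.
Likelihood ratio of a positive = 0.71/0.08 = 8.875.
Target posterior odds = 0.999/0.001 = 999.
Need (23/477) × 8.875ⁿ ≥ 999, i.e. 8.875ⁿ ≥ 476523/23.
8.875⁴ = 25411681/4096 falls short of 476523/23 but 8.875⁵ ≈55060.7 reaches it, so n = 5.

5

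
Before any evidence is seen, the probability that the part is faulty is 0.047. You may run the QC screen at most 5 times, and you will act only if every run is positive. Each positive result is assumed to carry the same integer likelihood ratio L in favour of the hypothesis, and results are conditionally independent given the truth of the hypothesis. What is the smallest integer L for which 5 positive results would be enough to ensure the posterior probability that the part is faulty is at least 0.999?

8

Prior odds = 0.047/0.953 = 47/953.
Target odds = 0.999/0.001 = 999.
Need L⁵ ≥ 999 ÷ (47/953) = 952047/47.
7⁵ = 16807 < 952047/47 ≤ 32768 = 8⁵, so L = 8.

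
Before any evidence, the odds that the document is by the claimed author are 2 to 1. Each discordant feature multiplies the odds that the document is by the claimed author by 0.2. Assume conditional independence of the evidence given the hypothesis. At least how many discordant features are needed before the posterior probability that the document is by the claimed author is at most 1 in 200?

Prior odds = 2.
Likelihood ratio per discordant feature = 0.2.
Target odds: 0.005 ÷ 0.995 = 1/199.
Need 2 × 0.2ⁿ ≤ 1/199, i.e. 0.2ⁿ ≤ 1/398.
0.2³ = 0.008 is still above 1/398 but 0.2⁴ = 0.0016 is at or below it, so n = 4.

4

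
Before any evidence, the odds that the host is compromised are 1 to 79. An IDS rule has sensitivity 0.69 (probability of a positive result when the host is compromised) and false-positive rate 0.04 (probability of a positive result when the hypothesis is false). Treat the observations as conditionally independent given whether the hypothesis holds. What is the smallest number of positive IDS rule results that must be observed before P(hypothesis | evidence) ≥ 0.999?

Prior odds = 1/79.
Likelihood ratio of a positive result = 0.69/0.04 = 17.25.
Target odds: 0.999 ÷ 0.001 = 999.
Require 17.25ⁿ ≥ 999 ÷ (1/79) = 78921.
17.25³ = 5132.953125 falls short of 78921 but 17.25⁴ = 22667121/256 reaches it, so n = 4.

4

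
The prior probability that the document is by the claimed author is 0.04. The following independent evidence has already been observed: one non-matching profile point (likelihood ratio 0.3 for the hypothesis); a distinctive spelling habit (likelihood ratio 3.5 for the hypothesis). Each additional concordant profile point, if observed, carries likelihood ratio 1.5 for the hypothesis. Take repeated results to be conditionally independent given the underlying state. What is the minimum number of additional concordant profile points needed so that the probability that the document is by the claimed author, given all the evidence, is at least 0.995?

21

Prior odds = 0.04/0.96 = 1/24.
Combined Bayes factor of the evidence already in hand = 0.3 × 3.5 = 1.05.
Odds after that evidence = (1/24) × 1.05 = 0.04375.
Target odds = 0.995/0.005 = 199.
Need 1.5ⁿ ≥ 199 ÷ 0.04375 = 31840/7.
1.5²⁰ ≈3325.26 falls short of 31840/7 but 1.5²¹ ≈4987.89 reaches it, so n = 21.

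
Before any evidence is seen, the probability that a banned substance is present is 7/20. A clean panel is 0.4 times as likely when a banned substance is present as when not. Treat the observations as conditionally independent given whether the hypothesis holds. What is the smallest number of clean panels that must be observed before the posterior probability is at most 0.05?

Prior odds: 0.35 ÷ 0.65 = 7/13.
Likelihood ratio per clean panel = 0.4.
Target odds: 0.05 ÷ 0.95 = 1/19.
Require 0.4ⁿ ≤ 1/19 ÷ (7/13) = 13/133.
0.4² = 0.16 is still above 13/133 but 0.4³ = 0.064 is at or below it, so n = 3.

3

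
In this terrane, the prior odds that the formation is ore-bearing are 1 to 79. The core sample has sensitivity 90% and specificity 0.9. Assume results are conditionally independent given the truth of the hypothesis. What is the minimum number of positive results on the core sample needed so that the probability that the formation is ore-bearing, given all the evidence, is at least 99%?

5

Prior odds = 1/79.
False-positive rate = 1 − 0.9 = 0.1; likelihood ratio of a positive = 0.9/0.1 = 9.
Target posterior odds = 0.99/0.01 = 99.
Require 9ⁿ ≥ 99 ÷ (1/79) = 7821.
9⁴ = 6561 falls short of 7821 but 9⁵ = 59049 reaches it, so n = 5.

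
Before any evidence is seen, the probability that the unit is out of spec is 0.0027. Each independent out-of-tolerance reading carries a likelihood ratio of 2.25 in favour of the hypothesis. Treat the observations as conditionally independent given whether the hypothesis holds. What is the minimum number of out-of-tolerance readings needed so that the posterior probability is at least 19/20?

Prior odds: 0.0027 ÷ 0.9973 = 27/9973.
Likelihood ratio per out-of-tolerance reading = 2.25.
Target odds: 0.95 ÷ 0.05 = 19.
Require 2.25ⁿ ≥ 19 ÷ (27/9973) = 189487/27.
2.25¹⁰ ≈3325.26 falls short of 189487/27 but 2.25¹¹ ≈7481.83 reaches it, so n = 11.

11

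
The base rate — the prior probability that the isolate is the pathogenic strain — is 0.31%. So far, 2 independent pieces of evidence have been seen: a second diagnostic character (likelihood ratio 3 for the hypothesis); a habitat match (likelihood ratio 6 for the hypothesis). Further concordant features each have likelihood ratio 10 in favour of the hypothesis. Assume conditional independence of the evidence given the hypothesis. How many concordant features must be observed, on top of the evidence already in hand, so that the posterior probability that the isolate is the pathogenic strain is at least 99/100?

Prior odds = 0.0031/0.9969 = 31/9969.
Combined Bayes factor of the evidence already in hand = 3 × 6 = 18.
Odds after that evidence = (31/9969) × 18 = 186/3323.
Target odds = 0.99/0.01 = 99.
Need 10ⁿ ≥ 99 ÷ (186/3323) = 109659/62.
10³ = 1000 falls short of 109659/62 but 10⁴ = 10000 reaches it, so n = 4.

4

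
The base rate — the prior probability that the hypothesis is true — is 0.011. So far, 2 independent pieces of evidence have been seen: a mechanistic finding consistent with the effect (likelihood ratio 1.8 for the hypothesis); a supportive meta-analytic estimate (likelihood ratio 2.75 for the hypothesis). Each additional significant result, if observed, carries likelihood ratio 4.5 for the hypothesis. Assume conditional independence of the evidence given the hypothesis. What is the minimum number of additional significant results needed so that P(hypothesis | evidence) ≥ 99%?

5

Prior odds = 0.011/0.989 = 11/989.
Combined Bayes factor of the evidence already in hand = 1.8 × 2.75 = 4.95.
Odds after that evidence = (11/989) × 4.95 = 1089/19780.
Target odds = 0.99/0.01 = 99.
Need 4.5ⁿ ≥ 99 ÷ (1089/19780) = 19780/11.
4.5⁴ = 410.0625 falls short of 19780/11 but 4.5⁵ = 1845.28125 reaches it, so n = 5.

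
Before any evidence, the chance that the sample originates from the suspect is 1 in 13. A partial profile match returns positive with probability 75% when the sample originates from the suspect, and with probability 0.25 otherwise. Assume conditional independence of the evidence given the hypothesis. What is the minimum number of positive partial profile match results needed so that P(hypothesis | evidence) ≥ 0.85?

4

Prior odds = (1/13)/(12/13) = 1/12.
Likelihood ratio of a positive result = 0.75/0.25 = 3.
Target posterior odds = 0.85/0.15 = 17/3.
Need (1/12) × 3ⁿ ≥ 17/3, i.e. 3ⁿ ≥ 68.
3³ = 27 falls short of 68 but 3⁴ = 81 reaches it, so n = 4.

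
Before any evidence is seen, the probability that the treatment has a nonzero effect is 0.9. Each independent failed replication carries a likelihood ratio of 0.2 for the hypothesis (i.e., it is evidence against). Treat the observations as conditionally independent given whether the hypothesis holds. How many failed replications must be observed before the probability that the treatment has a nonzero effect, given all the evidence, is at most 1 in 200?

Prior odds: 0.9 ÷ 0.1 = 9.
Likelihood ratio per failed replication = 0.2.
Target posterior odds = 0.005/0.995 = 1/199.
Require 0.2ⁿ ≤ 1/199 ÷ 9 = 1/1791.
0.2⁴ = 0.0016 is still above 1/1791 but 0.2⁵ = 0.00032 is at or below it, so n = 5.

5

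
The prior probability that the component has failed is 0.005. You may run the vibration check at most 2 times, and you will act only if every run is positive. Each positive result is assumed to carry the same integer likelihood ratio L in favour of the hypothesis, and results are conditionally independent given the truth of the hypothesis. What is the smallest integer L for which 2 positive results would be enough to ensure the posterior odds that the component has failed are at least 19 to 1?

62

Prior odds = 0.005/0.995 = 1/199.
Target odds = 19.
Need L² ≥ 19 ÷ (1/199) = 3781.
61² = 3721 < 3781 ≤ 3844 = 62², so L = 62.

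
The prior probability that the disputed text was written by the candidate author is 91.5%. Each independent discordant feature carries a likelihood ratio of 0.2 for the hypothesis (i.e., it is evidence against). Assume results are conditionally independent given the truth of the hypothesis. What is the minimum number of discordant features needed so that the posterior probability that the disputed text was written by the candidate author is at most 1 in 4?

3

Prior odds = 0.915/0.085 = 183/17.
Likelihood ratio per discordant feature = 0.2.
Target odds: 0.25 ÷ 0.75 = 1/3.
Need (183/17) × 0.2ⁿ ≤ 1/3, i.e. 0.2ⁿ ≤ 17/549.
0.2² = 0.04 is still above 17/549 but 0.2³ = 0.008 is at or below it, so n = 3.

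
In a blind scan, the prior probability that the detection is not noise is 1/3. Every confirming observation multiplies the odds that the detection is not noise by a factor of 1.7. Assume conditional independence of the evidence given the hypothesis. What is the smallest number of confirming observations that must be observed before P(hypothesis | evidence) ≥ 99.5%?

Prior odds: (1/3) ÷ (2/3) = 0.5.
Likelihood ratio per confirming observation = 1.7.
Target posterior odds = 0.995/0.005 = 199.
Require 1.7ⁿ ≥ 199 ÷ 0.5 = 398.
1.7¹¹ ≈342.719 falls short of 398 but 1.7¹² ≈582.622 reaches it, so n = 12.

12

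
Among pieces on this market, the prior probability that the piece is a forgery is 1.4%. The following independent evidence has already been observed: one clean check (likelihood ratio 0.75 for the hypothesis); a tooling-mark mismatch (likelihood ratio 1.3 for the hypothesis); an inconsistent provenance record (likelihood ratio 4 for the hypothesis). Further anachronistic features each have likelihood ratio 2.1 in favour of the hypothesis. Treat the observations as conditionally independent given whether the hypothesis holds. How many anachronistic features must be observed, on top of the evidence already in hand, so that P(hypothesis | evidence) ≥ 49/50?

Prior odds = 0.014/0.986 = 7/493.
Combined Bayes factor of the evidence already in hand = 0.75 × 1.3 × 4 = 3.9.
Odds after that evidence = (7/493) × 3.9 = 273/4930.
Target odds = 0.98/0.02 = 49.
Need 2.1ⁿ ≥ 49 ÷ (273/4930) = 34510/39.
2.1⁹ ≈794.28 falls short of 34510/39 but 2.1¹⁰ ≈1667.99 reaches it, so n = 10.

10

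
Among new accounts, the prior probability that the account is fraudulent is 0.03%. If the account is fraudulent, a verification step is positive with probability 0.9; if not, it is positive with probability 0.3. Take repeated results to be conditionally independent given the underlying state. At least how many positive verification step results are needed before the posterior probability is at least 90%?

10

Prior odds = 0.0003/0.9997 = 3/9997.
Likelihood ratio of a positive = 0.9/0.3 = 3.
Target odds: 0.9 ÷ 0.1 = 9.
Need (3/9997) × 3ⁿ ≥ 9, i.e. 3ⁿ ≥ 29991.
3⁹ = 19683 falls short of 29991 but 3¹⁰ = 59049 reaches it, so n = 10.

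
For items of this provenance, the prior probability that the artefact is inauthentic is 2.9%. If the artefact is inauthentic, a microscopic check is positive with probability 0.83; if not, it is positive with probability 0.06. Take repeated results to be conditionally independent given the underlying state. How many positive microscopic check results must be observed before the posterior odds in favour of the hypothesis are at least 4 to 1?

Prior odds: 0.029 ÷ 0.971 = 29/971.
Likelihood ratio of a positive = 0.83/0.06 = 83/6.
Target odds = 4.
Need (29/971) × (83/6)ⁿ ≥ 4, i.e. (83/6)ⁿ ≥ 3884/29.
(83/6)¹ = 83/6 falls short of 3884/29 but (83/6)² = 6889/36 reaches it, so n = 2.

2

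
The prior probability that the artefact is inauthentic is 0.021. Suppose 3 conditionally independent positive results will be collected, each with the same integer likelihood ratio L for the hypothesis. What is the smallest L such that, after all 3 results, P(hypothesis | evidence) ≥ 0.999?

Prior odds = 0.021/0.979 = 21/979.
Target odds = 0.999/0.001 = 999.
Need L³ ≥ 999 ÷ (21/979) = 326007/7.
35³ = 42875 < 326007/7 ≤ 46656 = 36³, so L = 36.

36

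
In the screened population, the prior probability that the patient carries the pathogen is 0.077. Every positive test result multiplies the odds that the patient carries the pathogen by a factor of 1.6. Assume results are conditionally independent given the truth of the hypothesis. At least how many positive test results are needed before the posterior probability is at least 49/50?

14

Prior odds = 0.077/0.923 = 77/923.
Likelihood ratio per positive test result = 1.6.
Target posterior odds = 0.98/0.02 = 49.
Need (77/923) × 1.6ⁿ ≥ 49, i.e. 1.6ⁿ ≥ 6461/11.
1.6¹³ ≈450.36 falls short of 6461/11 but 1.6¹⁴ ≈720.576 reaches it, so n = 14.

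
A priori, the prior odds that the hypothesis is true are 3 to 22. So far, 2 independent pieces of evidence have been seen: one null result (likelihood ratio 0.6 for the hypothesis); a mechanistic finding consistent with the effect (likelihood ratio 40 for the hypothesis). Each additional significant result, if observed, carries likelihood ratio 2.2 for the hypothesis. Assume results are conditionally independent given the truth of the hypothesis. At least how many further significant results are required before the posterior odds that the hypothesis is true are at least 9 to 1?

2

Prior odds = 3/22.
Combined Bayes factor of the evidence already in hand = 0.6 × 40 = 24.
Odds after that evidence = (3/22) × 24 = 36/11.
Target odds = 9.
Need 2.2ⁿ ≥ 9 ÷ (36/11) = 2.75.
2.2¹ = 2.2 falls short of 2.75 but 2.2² = 4.84 reaches it, so n = 2.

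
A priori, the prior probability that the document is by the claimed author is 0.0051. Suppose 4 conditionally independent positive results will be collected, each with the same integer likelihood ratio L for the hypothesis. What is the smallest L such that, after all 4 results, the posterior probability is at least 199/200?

Prior odds = 0.0051/0.9949 = 51/9949.
Target odds = 0.995/0.005 = 199.
Need L⁴ ≥ 199 ÷ (51/9949) = 1979851/51.
14⁴ = 38416 < 1979851/51 ≤ 50625 = 15⁴, so L = 15.

15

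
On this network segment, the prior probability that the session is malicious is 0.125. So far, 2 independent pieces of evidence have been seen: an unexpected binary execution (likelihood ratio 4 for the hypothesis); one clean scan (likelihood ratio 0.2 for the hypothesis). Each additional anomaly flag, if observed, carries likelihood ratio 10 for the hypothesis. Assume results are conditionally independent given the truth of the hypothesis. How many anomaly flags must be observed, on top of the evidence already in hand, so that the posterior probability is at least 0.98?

3

Prior odds = 0.125/0.875 = 1/7.
Combined Bayes factor of the evidence already in hand = 4 × 0.2 = 0.8.
Odds after that evidence = (1/7) × 0.8 = 4/35.
Target odds = 0.98/0.02 = 49.
Need 10ⁿ ≥ 49 ÷ (4/35) = 428.75.
10² = 100 falls short of 428.75 but 10³ = 1000 reaches it, so n = 3.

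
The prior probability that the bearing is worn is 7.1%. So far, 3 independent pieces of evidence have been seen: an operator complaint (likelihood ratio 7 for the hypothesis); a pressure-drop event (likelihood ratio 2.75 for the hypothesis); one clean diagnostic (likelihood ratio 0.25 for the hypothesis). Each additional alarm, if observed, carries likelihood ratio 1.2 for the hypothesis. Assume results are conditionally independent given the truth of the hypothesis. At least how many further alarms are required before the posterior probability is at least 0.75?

12

Prior odds = 0.071/0.929 = 71/929.
Combined Bayes factor of the evidence already in hand = 7 × 2.75 × 0.25 = 4.8125.
Odds after that evidence = (71/929) × 4.8125 = 5467/14864.
Target odds = 0.75/0.25 = 3.
Need 1.2ⁿ ≥ 3 ÷ (5467/14864) = 44592/5467.
1.2¹¹ = 362797056/48828125 falls short of 44592/5467 but 1.2¹² ≈8.9161 reaches it, so n = 12.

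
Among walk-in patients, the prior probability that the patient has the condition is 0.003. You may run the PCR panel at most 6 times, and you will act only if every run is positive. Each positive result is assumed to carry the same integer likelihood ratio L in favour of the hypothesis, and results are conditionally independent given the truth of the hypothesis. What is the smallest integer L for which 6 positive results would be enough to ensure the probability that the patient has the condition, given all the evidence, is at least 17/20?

Prior odds = 0.003/0.997 = 3/997.
Target odds = 0.85/0.15 = 17/3.
Need L⁶ ≥ 17/3 ÷ (3/997) = 16949/9.
3⁶ = 729 < 16949/9 ≤ 4096 = 4⁶, so L = 4.

4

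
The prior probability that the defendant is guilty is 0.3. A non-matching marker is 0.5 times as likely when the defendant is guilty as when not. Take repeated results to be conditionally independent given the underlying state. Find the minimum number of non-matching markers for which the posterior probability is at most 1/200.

Prior odds: 0.3 ÷ 0.7 = 3/7.
Likelihood ratio per non-matching marker = 0.5.
Target posterior odds = 0.005/0.995 = 1/199.
Need (3/7) × 0.5ⁿ ≤ 1/199, i.e. 0.5ⁿ ≤ 7/597.
0.5⁶ = 0.015625 is still above 7/597 but 0.5⁷ = 0.0078125 is at or below it, so n = 7.

7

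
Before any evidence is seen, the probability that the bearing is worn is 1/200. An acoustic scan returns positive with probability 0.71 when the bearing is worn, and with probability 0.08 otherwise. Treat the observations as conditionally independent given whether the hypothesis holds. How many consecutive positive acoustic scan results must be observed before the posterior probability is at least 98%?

Prior odds: 0.005 ÷ 0.995 = 1/199.
Likelihood ratio of a positive result = 0.71/0.08 = 8.875.
Target posterior odds = 0.98/0.02 = 49.
Need (1/199) × 8.875ⁿ ≥ 49, i.e. 8.875ⁿ ≥ 9751.
8.875⁴ = 25411681/4096 falls short of 9751 but 8.875⁵ ≈55060.7 reaches it, so n = 5.

5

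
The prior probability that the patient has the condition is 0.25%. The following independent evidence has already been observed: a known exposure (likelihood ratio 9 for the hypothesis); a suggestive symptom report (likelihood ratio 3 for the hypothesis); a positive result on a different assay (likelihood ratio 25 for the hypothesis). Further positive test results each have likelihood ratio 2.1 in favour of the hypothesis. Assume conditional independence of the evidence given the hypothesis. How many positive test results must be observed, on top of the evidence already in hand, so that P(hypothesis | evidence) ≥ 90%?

Prior odds = 0.0025/0.9975 = 1/399.
Combined Bayes factor of the evidence already in hand = 9 × 3 × 25 = 675.
Odds after that evidence = (1/399) × 675 = 225/133.
Target odds = 0.9/0.1 = 9.
Need 2.1ⁿ ≥ 9 ÷ (225/133) = 5.32.
2.1² = 4.41 falls short of 5.32 but 2.1³ = 9.261 reaches it, so n = 3.

3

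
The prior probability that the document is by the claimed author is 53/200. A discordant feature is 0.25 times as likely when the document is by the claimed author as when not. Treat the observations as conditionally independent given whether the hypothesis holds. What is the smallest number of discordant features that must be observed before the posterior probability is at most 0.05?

Prior odds = 0.265/0.735 = 53/147.
Likelihood ratio per discordant feature = 0.25.
Target posterior odds = 0.05/0.95 = 1/19.
Need (53/147) × 0.25ⁿ ≤ 1/19, i.e. 0.25ⁿ ≤ 147/1007.
0.25¹ = 0.25 is still above 147/1007 but 0.25² = 0.0625 is at or below it, so n = 2.

2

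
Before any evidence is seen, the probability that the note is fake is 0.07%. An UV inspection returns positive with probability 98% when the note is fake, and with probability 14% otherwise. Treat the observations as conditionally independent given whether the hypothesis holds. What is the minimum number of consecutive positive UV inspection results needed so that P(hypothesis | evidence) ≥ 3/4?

Prior odds: 0.0007 ÷ 0.9993 = 7/9993.
Likelihood ratio of a positive result = 0.98/0.14 = 7.
Target posterior odds = 0.75/0.25 = 3.
Need (7/9993) × 7ⁿ ≥ 3, i.e. 7ⁿ ≥ 29979/7.
7⁴ = 2401 falls short of 29979/7 but 7⁵ = 16807 reaches it, so n = 5.

5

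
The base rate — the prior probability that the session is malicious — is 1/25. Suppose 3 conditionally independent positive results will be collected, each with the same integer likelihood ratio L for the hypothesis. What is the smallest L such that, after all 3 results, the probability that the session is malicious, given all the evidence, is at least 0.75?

5

Prior odds = 0.04/0.96 = 1/24.
Target odds = 0.75/0.25 = 3.
Need L³ ≥ 3 ÷ (1/24) = 72.
4³ = 64 < 72 ≤ 125 = 5³, so L = 5.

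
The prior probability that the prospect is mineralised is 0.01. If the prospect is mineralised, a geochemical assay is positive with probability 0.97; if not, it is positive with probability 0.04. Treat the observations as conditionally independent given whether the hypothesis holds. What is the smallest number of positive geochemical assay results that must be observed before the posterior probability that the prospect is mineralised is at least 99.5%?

Prior odds = 0.01/0.99 = 1/99.
Likelihood ratio of a positive = 0.97/0.04 = 24.25.
Target odds: 0.995 ÷ 0.005 = 199.
Require 24.25ⁿ ≥ 199 ÷ (1/99) = 19701.
24.25³ = 912673/64 falls short of 19701 but 24.25⁴ = 88529281/256 reaches it, so n = 4.

4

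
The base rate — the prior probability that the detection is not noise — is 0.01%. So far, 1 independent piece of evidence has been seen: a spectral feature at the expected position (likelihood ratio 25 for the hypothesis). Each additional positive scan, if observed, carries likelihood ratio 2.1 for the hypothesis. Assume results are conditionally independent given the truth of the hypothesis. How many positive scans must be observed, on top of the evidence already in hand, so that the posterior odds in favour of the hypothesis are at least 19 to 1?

13

Prior odds = 0.0001/0.9999 = 1/9999.
Bayes factor of the evidence already in hand = 25.
Odds after that evidence = (1/9999) × 25 = 25/9999.
Target odds = 19.
Need 2.1ⁿ ≥ 19 ÷ (25/9999) = 7599.24.
2.1¹² ≈7355.83 falls short of 7599.24 but 2.1¹³ ≈15447.2 reaches it, so n = 13.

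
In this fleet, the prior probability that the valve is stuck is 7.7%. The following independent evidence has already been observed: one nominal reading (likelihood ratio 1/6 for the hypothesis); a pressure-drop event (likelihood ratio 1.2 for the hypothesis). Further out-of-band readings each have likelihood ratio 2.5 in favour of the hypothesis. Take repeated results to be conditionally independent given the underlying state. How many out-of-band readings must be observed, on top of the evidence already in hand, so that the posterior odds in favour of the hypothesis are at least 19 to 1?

8

Prior odds = 0.077/0.923 = 77/923.
Combined Bayes factor of the evidence already in hand = (1/6) × 1.2 = 0.2.
Odds after that evidence = (77/923) × 0.2 = 77/4615.
Target odds = 19.
Need 2.5ⁿ ≥ 19 ÷ (77/4615) = 87685/77.
2.5⁷ = 610.3515625 falls short of 87685/77 but 2.5⁸ = 390625/256 reaches it, so n = 8.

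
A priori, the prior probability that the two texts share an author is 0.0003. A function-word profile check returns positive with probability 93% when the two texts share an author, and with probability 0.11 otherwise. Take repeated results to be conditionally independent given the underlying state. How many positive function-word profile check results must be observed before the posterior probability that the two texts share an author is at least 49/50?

6

Prior odds = 0.0003/0.9997 = 3/9997.
Likelihood ratio of a positive result = 0.93/0.11 = 93/11.
Target odds: 0.98 ÷ 0.02 = 49.
Require (93/11)ⁿ ≥ 49 ÷ (3/9997) = 489853/3.
(93/11)⁵ ≈43196.8 falls short of 489853/3 but (93/11)⁶ ≈365209 reaches it, so n = 6.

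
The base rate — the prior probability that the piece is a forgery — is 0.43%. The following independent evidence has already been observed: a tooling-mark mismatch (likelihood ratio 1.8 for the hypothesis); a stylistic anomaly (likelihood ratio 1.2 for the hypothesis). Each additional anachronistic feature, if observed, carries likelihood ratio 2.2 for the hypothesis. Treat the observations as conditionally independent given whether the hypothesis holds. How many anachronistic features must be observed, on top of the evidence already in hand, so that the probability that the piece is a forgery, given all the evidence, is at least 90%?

Prior odds = 0.0043/0.9957 = 43/9957.
Combined Bayes factor of the evidence already in hand = 1.8 × 1.2 = 2.16.
Odds after that evidence = (43/9957) × 2.16 = 774/82975.
Target odds = 0.9/0.1 = 9.
Need 2.2ⁿ ≥ 9 ÷ (774/82975) = 82975/86.
2.2⁸ = 214358881/390625 falls short of 82975/86 but 2.2⁹ ≈1207.27 reaches it, so n = 9.

9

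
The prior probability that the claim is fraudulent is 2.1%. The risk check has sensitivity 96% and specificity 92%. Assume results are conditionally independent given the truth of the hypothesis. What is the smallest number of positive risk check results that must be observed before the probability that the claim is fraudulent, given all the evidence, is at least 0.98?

4

Prior odds: 0.021 ÷ 0.979 = 21/979.
False-positive rate = 1 − 0.92 = 0.08; likelihood ratio of a positive = 0.96/0.08 = 12.
Target odds: 0.98 ÷ 0.02 = 49.
Require 12ⁿ ≥ 49 ÷ (21/979) = 6853/3.
12³ = 1728 falls short of 6853/3 but 12⁴ = 20736 reaches it, so n = 4.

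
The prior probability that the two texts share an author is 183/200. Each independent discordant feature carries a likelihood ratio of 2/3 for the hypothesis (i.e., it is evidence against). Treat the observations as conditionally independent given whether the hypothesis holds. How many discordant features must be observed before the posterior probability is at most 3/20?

11

Prior odds = 0.915/0.085 = 183/17.
Likelihood ratio per discordant feature = 2/3.
Target odds: 0.15 ÷ 0.85 = 3/17.
Need (183/17) × (2/3)ⁿ ≤ 3/17, i.e. (2/3)ⁿ ≤ 1/61.
(2/3)¹⁰ = 1024/59049 is still above 1/61 but (2/3)¹¹ = 2048/177147 is at or below it, so n = 11.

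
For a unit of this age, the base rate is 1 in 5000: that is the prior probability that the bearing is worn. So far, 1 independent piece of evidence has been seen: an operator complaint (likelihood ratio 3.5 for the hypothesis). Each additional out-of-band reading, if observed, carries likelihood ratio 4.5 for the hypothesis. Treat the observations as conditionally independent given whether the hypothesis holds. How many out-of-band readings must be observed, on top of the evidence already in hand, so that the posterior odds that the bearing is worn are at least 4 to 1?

6

Prior odds = 0.0002/0.9998 = 1/4999.
Bayes factor of the evidence already in hand = 3.5.
Odds after that evidence = (1/4999) × 3.5 = 7/9998.
Target odds = 4.
Need 4.5ⁿ ≥ 4 ÷ (7/9998) = 39992/7.
4.5⁵ = 1845.28125 falls short of 39992/7 but 4.5⁶ = 8303.765625 reaches it, so n = 6.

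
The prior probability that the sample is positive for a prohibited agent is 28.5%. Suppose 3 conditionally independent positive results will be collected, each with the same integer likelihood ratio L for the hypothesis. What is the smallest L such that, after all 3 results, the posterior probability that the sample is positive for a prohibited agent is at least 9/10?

Prior odds = 0.285/0.715 = 57/143.
Target odds = 0.9/0.1 = 9.
Need L³ ≥ 9 ÷ (57/143) = 429/19.
2³ = 8 < 429/19 ≤ 27 = 3³, so L = 3.

3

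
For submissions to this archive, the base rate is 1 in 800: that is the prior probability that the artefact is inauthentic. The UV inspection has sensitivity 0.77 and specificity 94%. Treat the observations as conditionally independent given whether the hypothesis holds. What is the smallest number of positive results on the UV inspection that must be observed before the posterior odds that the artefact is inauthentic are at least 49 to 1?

5

Prior odds: 0.00125 ÷ 0.99875 = 1/799.
False-positive rate = 1 − 0.94 = 0.06; likelihood ratio of a positive = 0.77/0.06 = 77/6.
Target odds = 49.
Require (77/6)ⁿ ≥ 49 ÷ (1/799) = 39151.
(77/6)⁴ = 35153041/1296 falls short of 39151 but (77/6)⁵ ≈348095 reaches it, so n = 5.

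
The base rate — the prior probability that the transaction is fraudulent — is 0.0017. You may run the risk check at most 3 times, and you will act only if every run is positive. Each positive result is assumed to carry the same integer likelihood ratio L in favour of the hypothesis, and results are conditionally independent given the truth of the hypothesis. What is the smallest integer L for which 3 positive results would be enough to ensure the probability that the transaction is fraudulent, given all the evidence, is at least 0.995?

Prior odds = 0.0017/0.9983 = 17/9983.
Target odds = 0.995/0.005 = 199.
Need L³ ≥ 199 ÷ (17/9983) = 1986617/17.
48³ = 110592 < 1986617/17 ≤ 117649 = 49³, so L = 49.

49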